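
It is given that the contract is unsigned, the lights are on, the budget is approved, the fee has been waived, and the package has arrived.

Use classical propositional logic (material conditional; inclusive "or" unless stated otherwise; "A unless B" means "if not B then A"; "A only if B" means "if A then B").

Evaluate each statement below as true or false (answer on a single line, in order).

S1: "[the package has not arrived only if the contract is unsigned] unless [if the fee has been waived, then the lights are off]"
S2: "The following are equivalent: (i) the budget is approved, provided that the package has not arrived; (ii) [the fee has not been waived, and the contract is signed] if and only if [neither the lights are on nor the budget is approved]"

S1 True, S2 True

Let U = "the package has arrived" (T), P = "the contract is signed" (F), S = "the fee has been waived" (T), Q = "the lights are on" (T), R = "the budget is approved" (T).

S1: This is (¬U → ¬P) ∨ (S → ¬Q).

¬U = ¬T = F
¬P = ¬F = T
¬U → ¬P = F → T = T
¬Q = ¬T = F
S → ¬Q = T → F = F
(¬U → ¬P) ∨ (S → ¬Q) = T ∨ F = T
Thus S1 is true.

S2: In symbols: (¬U → R) ↔ ((¬S ∧ P) ↔ (Q ↓ R))

¬U = ¬T = F
¬U → R = F → T = T
¬S = ¬T = F
¬S ∧ P = F ∧ F = F
Q ↓ R = T ↓ T = F
(¬S ∧ P) ↔ (Q ↓ R) = F ↔ F = T
(¬U → R) ↔ ((¬S ∧ P) ↔ (Q ↓ R)) = T ↔ T = T
So S2 is true.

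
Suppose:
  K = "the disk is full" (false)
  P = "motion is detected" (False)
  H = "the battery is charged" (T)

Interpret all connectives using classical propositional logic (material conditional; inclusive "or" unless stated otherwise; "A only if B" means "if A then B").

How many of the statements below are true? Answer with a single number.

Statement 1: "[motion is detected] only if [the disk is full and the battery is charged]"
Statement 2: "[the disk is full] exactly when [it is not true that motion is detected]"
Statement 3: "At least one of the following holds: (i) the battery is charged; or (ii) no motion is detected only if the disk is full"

Statement 1: In symbols: P -> (K & H)

K & H = F & T = F
P -> (K & H) = F -> F = T
Hence Statement 1 is true.

Statement 2: Formalization: K <-> ~P

~P = ~F = T
K <-> ~P = F <-> T = F
Thus Statement 2 is false.

Statement 3: Formalization: H | (~P -> K)

~P = ~F = T
~P -> K = T -> F = F
H | (~P -> K) = T | F = T
Hence Statement 3 is true.

True statements: 2 (Statement 1, Statement 3).

2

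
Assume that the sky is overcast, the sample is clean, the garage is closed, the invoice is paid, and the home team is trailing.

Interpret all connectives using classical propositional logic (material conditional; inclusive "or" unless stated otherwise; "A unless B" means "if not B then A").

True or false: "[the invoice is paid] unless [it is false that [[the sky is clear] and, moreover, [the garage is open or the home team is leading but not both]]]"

Let S = "the invoice is paid" (T), P = "the sky is overcast" (T), R = "the garage is closed" (T), U = "the home team is leading" (F).
Formalization: S ∨ ¬(¬P ∧ (¬R ⊕ U))

¬P = ¬T = F
¬R = ¬T = F
¬R ⊕ U = F ⊕ F = F
¬P ∧ (¬R ⊕ U) = F ∧ F = F
¬(¬P ∧ (¬R ⊕ U)) = ¬F = T
S ∨ ¬(¬P ∧ (¬R ⊕ U)) = T ∨ T = T

True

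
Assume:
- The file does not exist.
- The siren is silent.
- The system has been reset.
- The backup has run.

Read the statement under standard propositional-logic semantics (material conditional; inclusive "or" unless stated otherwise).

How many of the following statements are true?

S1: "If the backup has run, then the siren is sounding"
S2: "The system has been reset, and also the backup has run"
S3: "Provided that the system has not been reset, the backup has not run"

Let S = "the backup has run" (T), Q = "the siren is sounding" (F), R = "the system has been reset" (T).

S1: In symbols: S → Q

S → Q = T → F = F
Hence S1 is false.

S2: In symbols: R ∧ S

R ∧ S = T ∧ T = T
Thus S2 is true.

S3: This is ¬R → ¬S.

¬R = ¬T = F
¬S = ¬T = F
¬R → ¬S = F → F = T
Hence S3 is true.

2 of the 3 statements are true (S2, S3).

2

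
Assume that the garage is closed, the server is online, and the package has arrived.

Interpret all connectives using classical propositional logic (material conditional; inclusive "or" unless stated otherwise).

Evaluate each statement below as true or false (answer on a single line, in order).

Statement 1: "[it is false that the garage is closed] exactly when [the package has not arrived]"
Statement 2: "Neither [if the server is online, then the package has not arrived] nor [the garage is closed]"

Statement 1 T / Statement 2 F

Let P = "the garage is closed" (T), R = "the package has arrived" (T), Q = "the server is online" (T).

Statement 1: This is ¬P ↔ ¬R.

¬P = ¬T = F
¬R = ¬T = F
¬P ↔ ¬R = F ↔ F = T
Hence Statement 1 is true.

Statement 2: In symbols: (Q → ¬R) ↓ P

¬R = ¬T = F
Q → ¬R = T → F = F
(Q → ¬R) ↓ P = F ↓ T = F
So Statement 2 is false.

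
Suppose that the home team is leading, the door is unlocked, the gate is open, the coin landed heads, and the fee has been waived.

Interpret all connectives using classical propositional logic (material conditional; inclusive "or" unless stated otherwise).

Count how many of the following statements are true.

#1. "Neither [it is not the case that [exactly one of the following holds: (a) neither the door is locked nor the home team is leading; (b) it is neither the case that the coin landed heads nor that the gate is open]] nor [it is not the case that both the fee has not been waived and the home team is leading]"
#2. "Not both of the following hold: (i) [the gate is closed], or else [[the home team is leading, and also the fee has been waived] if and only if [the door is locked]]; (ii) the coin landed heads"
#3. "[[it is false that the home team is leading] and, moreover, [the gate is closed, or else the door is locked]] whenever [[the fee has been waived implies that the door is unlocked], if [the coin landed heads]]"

1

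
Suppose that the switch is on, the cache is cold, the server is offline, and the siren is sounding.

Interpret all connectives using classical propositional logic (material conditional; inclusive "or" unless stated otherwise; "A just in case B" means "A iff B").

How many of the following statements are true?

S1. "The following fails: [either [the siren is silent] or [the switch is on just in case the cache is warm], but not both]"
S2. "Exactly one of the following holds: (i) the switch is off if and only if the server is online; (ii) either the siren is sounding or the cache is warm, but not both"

Let S = "the siren is sounding" (T), P = "the switch is on" (T), Q = "the cache is warm" (F), R = "the server is online" (F).

S1: Parsed as ¬(¬S ⊕ (P ↔ Q))

¬S = ¬T = F
P ↔ Q = T ↔ F = F
¬S ⊕ (P ↔ Q) = F ⊕ F = F
¬(¬S ⊕ (P ↔ Q)) = ¬F = T
Hence S1 is true.

S2: Formalization: (¬P ↔ R) ⊕ (S ⊕ Q)

¬P = ¬T = F
¬P ↔ R = F ↔ F = T
S ⊕ Q = T ⊕ F = T
(¬P ↔ R) ⊕ (S ⊕ Q) = T ⊕ T = F
Hence S2 is false.

True statements: 1.

1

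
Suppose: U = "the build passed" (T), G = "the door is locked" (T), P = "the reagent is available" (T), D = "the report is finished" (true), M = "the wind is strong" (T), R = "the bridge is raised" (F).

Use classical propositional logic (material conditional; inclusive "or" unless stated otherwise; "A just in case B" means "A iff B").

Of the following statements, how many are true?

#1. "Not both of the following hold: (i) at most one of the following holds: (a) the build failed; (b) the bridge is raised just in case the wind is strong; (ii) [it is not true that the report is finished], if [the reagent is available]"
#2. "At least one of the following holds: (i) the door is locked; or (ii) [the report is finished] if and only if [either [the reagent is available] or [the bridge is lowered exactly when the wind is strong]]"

2

#1: This is (~U nand (R <-> M)) nand (P -> ~D).

~U = ~T = F
R <-> M = F <-> T = F
~U nand (R <-> M) = F nand F = T
~D = ~T = F
P -> ~D = T -> F = F
(~U nand (R <-> M)) nand (P -> ~D) = T nand F = T
Hence #1 is true.

#2: Formalization: G | (D <-> (P | (~R <-> M)))

~R = ~F = T
~R <-> M = T <-> T = T
P | (~R <-> M) = T | T = T
D <-> (P | (~R <-> M)) = T <-> T = T
G | (D <-> (P | (~R <-> M))) = T | T = T
Thus #2 is true.

2 of the 2 statements are true (#1, #2).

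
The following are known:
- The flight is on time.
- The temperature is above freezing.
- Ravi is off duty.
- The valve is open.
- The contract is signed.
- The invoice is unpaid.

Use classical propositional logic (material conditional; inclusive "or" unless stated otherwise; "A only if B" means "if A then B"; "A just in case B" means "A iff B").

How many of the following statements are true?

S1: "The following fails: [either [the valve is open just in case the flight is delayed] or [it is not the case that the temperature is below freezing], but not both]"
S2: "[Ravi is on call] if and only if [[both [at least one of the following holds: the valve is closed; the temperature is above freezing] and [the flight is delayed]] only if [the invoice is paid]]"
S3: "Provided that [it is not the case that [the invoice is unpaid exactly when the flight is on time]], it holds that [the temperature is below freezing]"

1

Let S = "the valve is open" (T), P = "the flight is delayed" (F), Q = "the temperature is below freezing" (F), R = "Ravi is on call" (F), V = "the invoice is paid" (F).

S1: Parsed as ¬((S ↔ P) ⊕ ¬Q)

S ↔ P = T ↔ F = F
¬Q = ¬F = T
(S ↔ P) ⊕ ¬Q = F ⊕ T = T
¬((S ↔ P) ⊕ ¬Q) = ¬T = F
So S1 is false.

S2: This is R ↔ (((¬S ∨ ¬Q) ∧ P) → V).

¬S = ¬T = F
¬Q = ¬F = T
¬S ∨ ¬Q = F ∨ T = T
(¬S ∨ ¬Q) ∧ P = T ∧ F = F
((¬S ∨ ¬Q) ∧ P) → V = F → F = T
R ↔ (((¬S ∨ ¬Q) ∧ P) → V) = F ↔ T = F
So S2 is false.

S3: Parsed as ¬(¬V ↔ ¬P) → Q

¬V = ¬F = T
¬P = ¬F = T
¬V ↔ ¬P = T ↔ T = T
¬(¬V ↔ ¬P) = ¬T = F
¬(¬V ↔ ¬P) → Q = F → F = T
Thus S3 is true.

1 of the 3 statements is true.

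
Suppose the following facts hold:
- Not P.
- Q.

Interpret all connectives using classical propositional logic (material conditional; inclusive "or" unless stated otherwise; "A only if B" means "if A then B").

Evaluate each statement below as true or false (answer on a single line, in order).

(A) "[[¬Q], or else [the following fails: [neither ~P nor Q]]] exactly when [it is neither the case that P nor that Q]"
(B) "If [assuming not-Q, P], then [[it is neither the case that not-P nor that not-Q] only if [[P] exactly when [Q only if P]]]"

(A) false / (B) true

(A): Parsed as (¬Q ∨ ¬(¬P ↓ Q)) ↔ (P ↓ Q)

¬Q = ¬T = F
¬P = ¬F = T
¬P ↓ Q = T ↓ T = F
¬(¬P ↓ Q) = ¬F = T
¬Q ∨ ¬(¬P ↓ Q) = F ∨ T = T
P ↓ Q = F ↓ T = F
(¬Q ∨ ¬(¬P ↓ Q)) ↔ (P ↓ Q) = T ↔ F = F
So (A) is false.

(B): In symbols: (¬Q → P) → ((¬P ↓ ¬Q) → (P ↔ (Q → P)))

¬Q = ¬T = F
¬Q → P = F → F = T
¬P = ¬F = T
¬Q = ¬T = F
¬P ↓ ¬Q = T ↓ F = F
Q → P = T → F = F
P ↔ (Q → P) = F ↔ F = T
(¬P ↓ ¬Q) → (P ↔ (Q → P)) = F → T = T
(¬Q → P) → ((¬P ↓ ¬Q) → (P ↔ (Q → P))) = T → T = T
Hence (B) is true.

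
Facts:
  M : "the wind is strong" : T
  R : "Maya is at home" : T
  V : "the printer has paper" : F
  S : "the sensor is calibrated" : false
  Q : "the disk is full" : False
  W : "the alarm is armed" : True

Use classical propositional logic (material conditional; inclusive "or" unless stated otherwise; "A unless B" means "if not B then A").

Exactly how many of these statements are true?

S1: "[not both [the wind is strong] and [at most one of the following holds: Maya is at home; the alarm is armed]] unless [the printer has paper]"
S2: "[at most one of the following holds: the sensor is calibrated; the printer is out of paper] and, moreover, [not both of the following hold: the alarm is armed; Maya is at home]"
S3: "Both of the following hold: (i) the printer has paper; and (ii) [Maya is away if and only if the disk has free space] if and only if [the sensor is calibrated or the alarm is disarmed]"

S1: Parsed as (M nand (R nand W)) | V

R nand W = T nand T = F
M nand (R nand W) = T nand F = T
(M nand (R nand W)) | V = T | F = T
Hence S1 is true.

S2: This is (S nand ~V) & (W nand R).

~V = ~F = T
S nand ~V = F nand T = T
W nand R = T nand T = F
(S nand ~V) & (W nand R) = T & F = F
Hence S2 is false.

S3: Formalization: V & ((~R <-> ~Q) <-> (S | ~W))

~R = ~T = F
~Q = ~F = T
~R <-> ~Q = F <-> T = F
~W = ~T = F
S | ~W = F | F = F
(~R <-> ~Q) <-> (S | ~W) = F <-> F = T
V & ((~R <-> ~Q) <-> (S | ~W)) = F & T = F
So S3 is false.

True statements: 1.

1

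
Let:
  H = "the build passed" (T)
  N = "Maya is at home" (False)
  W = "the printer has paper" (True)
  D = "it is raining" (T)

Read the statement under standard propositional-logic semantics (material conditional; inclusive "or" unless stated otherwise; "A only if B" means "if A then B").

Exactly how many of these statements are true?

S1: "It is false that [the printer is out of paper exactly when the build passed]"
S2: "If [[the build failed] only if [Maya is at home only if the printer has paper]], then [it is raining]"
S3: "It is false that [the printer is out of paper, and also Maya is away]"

S1: This is not (not W iff H).

not W = not True = False
not W iff H = False iff True = False
not (not W iff H) = not False = True
Thus S1 is true.

S2: This is (not H -> (N -> W)) -> D.

not H = not True = False
N -> W = False -> True = True
not H -> (N -> W) = False -> True = True
(not H -> (N -> W)) -> D = True -> True = True
Thus S2 is true.

S3: In symbols: not (not W and not N)

not W = not True = False
not N = not False = True
not W and not N = False and True = False
not (not W and not N) = not False = True
Thus S3 is true.

3 of the 3 statements are true (S1, S2, S3).

3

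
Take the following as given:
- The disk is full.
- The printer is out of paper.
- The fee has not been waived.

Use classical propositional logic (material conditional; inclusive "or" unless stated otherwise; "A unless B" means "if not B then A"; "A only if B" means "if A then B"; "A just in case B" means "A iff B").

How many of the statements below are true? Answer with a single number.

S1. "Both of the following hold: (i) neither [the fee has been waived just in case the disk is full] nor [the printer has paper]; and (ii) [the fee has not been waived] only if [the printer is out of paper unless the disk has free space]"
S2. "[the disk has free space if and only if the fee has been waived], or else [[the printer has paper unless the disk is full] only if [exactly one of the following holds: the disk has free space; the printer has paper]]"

2

Let S = "the fee has been waived" (False), R = "the disk is full" (True), K = "the printer has paper" (False).

S1: In symbols: ((S iff R) nor K) and (not S -> (not K or not R))

S iff R = False iff True = False
(S iff R) nor K = False nor False = True
not S = not False = True
not K = not False = True
not R = not True = False
not K or not R = True or False = True
not S -> (not K or not R) = True -> True = True
((S iff R) nor K) and (not S -> (not K or not R)) = True and True = True
Hence S1 is true.

S2: In symbols: (not R iff S) or ((K or R) -> (not R xor K))

not R = not True = False
not R iff S = False iff False = True
K or R = False or True = True
not R = not True = False
not R xor K = False xor False = False
(K or R) -> (not R xor K) = True -> False = False
(not R iff S) or ((K or R) -> (not R xor K)) = True or False = True
So S2 is true.

True statements: 2 (S1, S2).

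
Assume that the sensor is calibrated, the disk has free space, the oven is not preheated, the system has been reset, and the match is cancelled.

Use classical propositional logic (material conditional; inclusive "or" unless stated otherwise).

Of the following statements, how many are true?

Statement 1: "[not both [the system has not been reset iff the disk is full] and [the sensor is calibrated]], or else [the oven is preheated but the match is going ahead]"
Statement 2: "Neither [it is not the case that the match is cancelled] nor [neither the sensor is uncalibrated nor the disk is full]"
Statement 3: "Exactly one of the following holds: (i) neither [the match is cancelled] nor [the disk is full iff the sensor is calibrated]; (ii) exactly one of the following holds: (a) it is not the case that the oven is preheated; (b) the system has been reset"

Let S = "the system has been reset" (True), Q = "the disk is full" (False), P = "the sensor is calibrated" (True), R = "the oven is preheated" (False), U = "the match is cancelled" (True).

Statement 1: In symbols: ((not S iff Q) nand P) or (R and not U)

not S = not True = False
not S iff Q = False iff False = True
(not S iff Q) nand P = True nand True = False
not U = not True = False
R and not U = False and False = False
((not S iff Q) nand P) or (R and not U) = False or False = False
So Statement 1 is false.

Statement 2: Parsed as not U nor (not P nor Q)

not U = not True = False
not P = not True = False
not P nor Q = False nor False = True
not U nor (not P nor Q) = False nor True = False
Hence Statement 2 is false.

Statement 3: In symbols: (U nor (Q iff P)) xor (not R xor S)

Q iff P = False iff True = False
U nor (Q iff P) = True nor False = False
not R = not False = True
not R xor S = True xor True = False
(U nor (Q iff P)) xor (not R xor S) = False xor False = False
Thus Statement 3 is false.

True statements: 0 (none).

0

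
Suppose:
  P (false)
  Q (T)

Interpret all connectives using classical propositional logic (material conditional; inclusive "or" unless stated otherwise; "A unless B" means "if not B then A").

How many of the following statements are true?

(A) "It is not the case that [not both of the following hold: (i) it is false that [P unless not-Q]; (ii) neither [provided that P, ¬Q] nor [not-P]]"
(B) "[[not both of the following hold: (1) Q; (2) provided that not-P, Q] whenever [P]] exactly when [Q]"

1

(A): Parsed as ~(~(P | ~Q) nand ((P -> ~Q) nor ~P))

~Q = ~T = F
P | ~Q = F | F = F
~(P | ~Q) = ~F = T
~Q = ~T = F
P -> ~Q = F -> F = T
~P = ~F = T
(P -> ~Q) nor ~P = T nor T = F
~(P | ~Q) nand ((P -> ~Q) nor ~P) = T nand F = T
~(~(P | ~Q) nand ((P -> ~Q) nor ~P)) = ~T = F
Hence (A) is false.

(B): Parsed as (P -> (Q nand (~P -> Q))) <-> Q

~P = ~F = T
~P -> Q = T -> T = T
Q nand (~P -> Q) = T nand T = F
P -> (Q nand (~P -> Q)) = F -> F = T
(P -> (Q nand (~P -> Q))) <-> Q = T <-> T = T
So (B) is true.

Count: 1.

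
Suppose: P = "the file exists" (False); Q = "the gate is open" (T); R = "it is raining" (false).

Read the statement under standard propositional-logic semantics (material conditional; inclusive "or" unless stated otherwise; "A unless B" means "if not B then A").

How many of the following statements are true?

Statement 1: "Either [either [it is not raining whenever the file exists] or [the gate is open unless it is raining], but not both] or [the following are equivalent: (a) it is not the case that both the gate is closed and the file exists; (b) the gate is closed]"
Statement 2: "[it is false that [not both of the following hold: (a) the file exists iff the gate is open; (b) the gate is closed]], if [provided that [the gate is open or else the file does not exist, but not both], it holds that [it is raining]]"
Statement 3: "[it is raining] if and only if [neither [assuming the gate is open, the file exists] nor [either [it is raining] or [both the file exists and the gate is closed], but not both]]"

Statement 1: In symbols: ((P → ¬R) ⊕ (Q ∨ R)) ∨ ((¬Q ↑ P) ↔ ¬Q)

¬R = ¬F = T
P → ¬R = F → T = T
Q ∨ R = T ∨ F = T
(P → ¬R) ⊕ (Q ∨ R) = T ⊕ T = F
¬Q = ¬T = F
¬Q ↑ P = F ↑ F = T
¬Q = ¬T = F
(¬Q ↑ P) ↔ ¬Q = T ↔ F = F
((P → ¬R) ⊕ (Q ∨ R)) ∨ ((¬Q ↑ P) ↔ ¬Q) = F ∨ F = F
Thus Statement 1 is false.

Statement 2: In symbols: ((Q ⊕ ¬P) → R) → ¬((P ↔ Q) ↑ ¬Q)

¬P = ¬F = T
Q ⊕ ¬P = T ⊕ T = F
(Q ⊕ ¬P) → R = F → F = T
P ↔ Q = F ↔ T = F
¬Q = ¬T = F
(P ↔ Q) ↑ ¬Q = F ↑ F = T
¬((P ↔ Q) ↑ ¬Q) = ¬T = F
((Q ⊕ ¬P) → R) → ¬((P ↔ Q) ↑ ¬Q) = T → F = F
Hence Statement 2 is false.

Statement 3: In symbols: R ↔ ((Q → P) ↓ (R ⊕ (P ∧ ¬Q)))

Q → P = T → F = F
¬Q = ¬T = F
P ∧ ¬Q = F ∧ F = F
R ⊕ (P ∧ ¬Q) = F ⊕ F = F
(Q → P) ↓ (R ⊕ (P ∧ ¬Q)) = F ↓ F = T
R ↔ ((Q → P) ↓ (R ⊕ (P ∧ ¬Q))) = F ↔ T = F
Hence Statement 3 is false.

Count: 0.

0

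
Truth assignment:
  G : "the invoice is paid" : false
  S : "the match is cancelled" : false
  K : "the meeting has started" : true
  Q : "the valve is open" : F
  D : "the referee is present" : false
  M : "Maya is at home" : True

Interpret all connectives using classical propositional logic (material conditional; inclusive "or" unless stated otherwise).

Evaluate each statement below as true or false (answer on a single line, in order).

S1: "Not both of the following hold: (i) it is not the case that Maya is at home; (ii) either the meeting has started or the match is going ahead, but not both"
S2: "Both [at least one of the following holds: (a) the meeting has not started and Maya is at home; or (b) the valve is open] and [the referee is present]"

S1: This is ¬M ↑ (K ⊕ ¬S).

¬M = ¬T = F
¬S = ¬F = T
K ⊕ ¬S = T ⊕ T = F
¬M ↑ (K ⊕ ¬S) = F ↑ F = T
Thus S1 is true.

S2: This is ((¬K ∧ M) ∨ Q) ∧ D.

¬K = ¬T = F
¬K ∧ M = F ∧ T = F
(¬K ∧ M) ∨ Q = F ∨ F = F
((¬K ∧ M) ∨ Q) ∧ D = F ∧ F = F
Hence S2 is false.

S1 True, S2 False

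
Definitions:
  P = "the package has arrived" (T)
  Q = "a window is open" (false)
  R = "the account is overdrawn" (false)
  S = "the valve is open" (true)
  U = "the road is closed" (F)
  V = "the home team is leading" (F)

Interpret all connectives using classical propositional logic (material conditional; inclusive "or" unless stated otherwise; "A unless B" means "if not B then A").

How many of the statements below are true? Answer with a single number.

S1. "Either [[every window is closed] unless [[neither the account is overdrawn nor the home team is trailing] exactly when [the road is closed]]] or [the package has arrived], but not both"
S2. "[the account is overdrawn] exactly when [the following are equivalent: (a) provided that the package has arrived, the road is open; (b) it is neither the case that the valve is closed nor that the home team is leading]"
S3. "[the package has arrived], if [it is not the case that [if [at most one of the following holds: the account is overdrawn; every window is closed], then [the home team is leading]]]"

1

S1: In symbols: (¬Q ∨ ((R ↓ ¬V) ↔ U)) ⊕ P

¬Q = ¬F = T
¬V = ¬F = T
R ↓ ¬V = F ↓ T = F
(R ↓ ¬V) ↔ U = F ↔ F = T
¬Q ∨ ((R ↓ ¬V) ↔ U) = T ∨ T = T
(¬Q ∨ ((R ↓ ¬V) ↔ U)) ⊕ P = T ⊕ T = F
Thus S1 is false.

S2: In symbols: R ↔ ((P → ¬U) ↔ (¬S ↓ V))

¬U = ¬F = T
P → ¬U = T → T = T
¬S = ¬T = F
¬S ↓ V = F ↓ F = T
(P → ¬U) ↔ (¬S ↓ V) = T ↔ T = T
R ↔ ((P → ¬U) ↔ (¬S ↓ V)) = F ↔ T = F
Hence S2 is false.

S3: This is ¬((R ↑ ¬Q) → V) → P.

¬Q = ¬F = T
R ↑ ¬Q = F ↑ T = T
(R ↑ ¬Q) → V = T → F = F
¬((R ↑ ¬Q) → V) = ¬F = T
¬((R ↑ ¬Q) → V) → P = T → T = T
Thus S3 is true.

True statements: 1 (S3).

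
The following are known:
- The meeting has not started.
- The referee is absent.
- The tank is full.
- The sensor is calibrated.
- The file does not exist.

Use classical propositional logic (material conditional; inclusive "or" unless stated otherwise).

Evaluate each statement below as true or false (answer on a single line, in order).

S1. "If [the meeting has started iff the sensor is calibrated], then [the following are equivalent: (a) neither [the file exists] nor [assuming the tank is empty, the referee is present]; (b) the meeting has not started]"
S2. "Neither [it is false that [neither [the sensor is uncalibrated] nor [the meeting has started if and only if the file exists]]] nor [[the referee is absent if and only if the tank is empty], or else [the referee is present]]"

S1 true; S2 false

Let P = "the meeting has started" (F), S = "the sensor is calibrated" (T), U = "the file exists" (F), R = "the tank is full" (T), Q = "the referee is present" (F).

S1: Parsed as (P ↔ S) → ((U ↓ (¬R → Q)) ↔ ¬P)

P ↔ S = F ↔ T = F
¬R = ¬T = F
¬R → Q = F → F = T
U ↓ (¬R → Q) = F ↓ T = F
¬P = ¬F = T
(U ↓ (¬R → Q)) ↔ ¬P = F ↔ T = F
(P ↔ S) → ((U ↓ (¬R → Q)) ↔ ¬P) = F → F = T
Hence S1 is true.

S2: In symbols: ¬(¬S ↓ (P ↔ U)) ↓ ((¬Q ↔ ¬R) ∨ Q)

¬S = ¬T = F
P ↔ U = F ↔ F = T
¬S ↓ (P ↔ U) = F ↓ T = F
¬(¬S ↓ (P ↔ U)) = ¬F = T
¬Q = ¬F = T
¬R = ¬T = F
¬Q ↔ ¬R = T ↔ F = F
(¬Q ↔ ¬R) ∨ Q = F ∨ F = F
¬(¬S ↓ (P ↔ U)) ↓ ((¬Q ↔ ¬R) ∨ Q) = T ↓ F = F
So S2 is false.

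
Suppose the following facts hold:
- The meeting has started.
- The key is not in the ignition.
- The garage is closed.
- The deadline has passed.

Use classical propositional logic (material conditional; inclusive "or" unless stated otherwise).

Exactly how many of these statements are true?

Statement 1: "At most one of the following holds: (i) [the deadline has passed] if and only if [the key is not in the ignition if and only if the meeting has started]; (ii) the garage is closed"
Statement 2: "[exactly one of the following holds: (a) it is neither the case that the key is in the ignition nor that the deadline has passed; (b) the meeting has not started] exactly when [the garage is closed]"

0

Let S = "the deadline has passed" (T), Q = "the key is in the ignition" (F), P = "the meeting has started" (T), R = "the garage is closed" (T).

Statement 1: This is (S <-> (~Q <-> P)) nand R.

~Q = ~F = T
~Q <-> P = T <-> T = T
S <-> (~Q <-> P) = T <-> T = T
(S <-> (~Q <-> P)) nand R = T nand T = F
Hence Statement 1 is false.

Statement 2: Parsed as ((Q nor S) xor ~P) <-> R

Q nor S = F nor T = F
~P = ~T = F
(Q nor S) xor ~P = F xor F = F
((Q nor S) xor ~P) <-> R = F <-> T = F
Thus Statement 2 is false.

Count: 0.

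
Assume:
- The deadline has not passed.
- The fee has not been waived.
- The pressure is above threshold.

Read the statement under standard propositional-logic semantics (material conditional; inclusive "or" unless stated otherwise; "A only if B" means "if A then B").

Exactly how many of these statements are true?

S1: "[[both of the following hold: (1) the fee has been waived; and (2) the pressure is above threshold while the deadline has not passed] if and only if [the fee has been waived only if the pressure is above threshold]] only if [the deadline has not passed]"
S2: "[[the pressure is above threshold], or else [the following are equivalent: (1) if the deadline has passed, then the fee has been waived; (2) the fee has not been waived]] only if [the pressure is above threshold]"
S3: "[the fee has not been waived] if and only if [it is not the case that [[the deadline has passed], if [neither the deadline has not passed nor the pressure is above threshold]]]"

Let Q = "the fee has been waived" (False), R = "the pressure is above threshold" (True), P = "the deadline has passed" (False).

S1: Parsed as ((Q and (R and not P)) iff (Q -> R)) -> not P

not P = not False = True
R and not P = True and True = True
Q and (R and not P) = False and True = False
Q -> R = False -> True = True
(Q and (R and not P)) iff (Q -> R) = False iff True = False
not P = not False = True
((Q and (R and not P)) iff (Q -> R)) -> not P = False -> True = True
Thus S1 is true.

S2: This is (R or ((P -> Q) iff not Q)) -> R.

P -> Q = False -> False = True
not Q = not False = True
(P -> Q) iff not Q = True iff True = True
R or ((P -> Q) iff not Q) = True or True = True
(R or ((P -> Q) iff not Q)) -> R = True -> True = True
Thus S2 is true.

S3: In symbols: not Q iff not ((not P nor R) -> P)

not Q = not False = True
not P = not False = True
not P nor R = True nor True = False
(not P nor R) -> P = False -> False = True
not ((not P nor R) -> P) = not True = False
not Q iff not ((not P nor R) -> P) = True iff False = False
Thus S3 is false.

Count: 2.

2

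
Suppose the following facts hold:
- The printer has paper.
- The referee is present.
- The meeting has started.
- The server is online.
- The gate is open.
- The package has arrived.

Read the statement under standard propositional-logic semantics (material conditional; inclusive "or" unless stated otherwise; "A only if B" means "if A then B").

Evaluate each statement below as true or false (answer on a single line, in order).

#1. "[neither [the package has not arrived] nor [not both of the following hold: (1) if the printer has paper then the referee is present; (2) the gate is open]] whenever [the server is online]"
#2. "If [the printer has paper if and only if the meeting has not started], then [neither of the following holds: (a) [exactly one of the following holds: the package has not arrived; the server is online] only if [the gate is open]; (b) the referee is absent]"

#1 true, #2 true

Let M = "the server is online" (T), D = "the package has arrived" (T), Q = "the printer has paper" (T), R = "the referee is present" (T), K = "the gate is open" (T), G = "the meeting has started" (T).

#1: In symbols: M -> (~D nor ((Q -> R) nand K))

~D = ~T = F
Q -> R = T -> T = T
(Q -> R) nand K = T nand T = F
~D nor ((Q -> R) nand K) = F nor F = T
M -> (~D nor ((Q -> R) nand K)) = T -> T = T
So #1 is true.

#2: This is (Q <-> ~G) -> (((~D xor M) -> K) nor ~R).

~G = ~T = F
Q <-> ~G = T <-> F = F
~D = ~T = F
~D xor M = F xor T = T
(~D xor M) -> K = T -> T = T
~R = ~T = F
((~D xor M) -> K) nor ~R = T nor F = F
(Q <-> ~G) -> (((~D xor M) -> K) nor ~R) = F -> F = T
So #2 is true.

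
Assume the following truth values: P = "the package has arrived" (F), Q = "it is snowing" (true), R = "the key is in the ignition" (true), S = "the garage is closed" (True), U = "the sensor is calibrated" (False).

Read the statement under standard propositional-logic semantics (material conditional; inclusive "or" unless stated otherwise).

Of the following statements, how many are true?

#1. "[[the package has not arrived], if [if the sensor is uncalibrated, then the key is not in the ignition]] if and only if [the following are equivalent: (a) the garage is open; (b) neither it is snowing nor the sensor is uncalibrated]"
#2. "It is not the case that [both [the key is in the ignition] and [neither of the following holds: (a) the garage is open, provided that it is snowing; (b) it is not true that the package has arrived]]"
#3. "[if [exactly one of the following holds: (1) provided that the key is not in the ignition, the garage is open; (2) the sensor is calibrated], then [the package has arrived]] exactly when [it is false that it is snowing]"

3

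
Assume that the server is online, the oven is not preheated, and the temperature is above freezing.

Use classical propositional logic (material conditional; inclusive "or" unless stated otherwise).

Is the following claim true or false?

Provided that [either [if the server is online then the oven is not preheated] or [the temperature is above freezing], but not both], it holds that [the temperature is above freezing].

Let P = "the server is online" (T), Q = "the oven is preheated" (F), R = "the temperature is below freezing" (F).
This is ((P → ¬Q) ⊕ ¬R) → ¬R.

¬Q = ¬F = T
P → ¬Q = T → T = T
¬R = ¬F = T
(P → ¬Q) ⊕ ¬R = T ⊕ T = F
¬R = ¬F = T
((P → ¬Q) ⊕ ¬R) → ¬R = F → T = T

True.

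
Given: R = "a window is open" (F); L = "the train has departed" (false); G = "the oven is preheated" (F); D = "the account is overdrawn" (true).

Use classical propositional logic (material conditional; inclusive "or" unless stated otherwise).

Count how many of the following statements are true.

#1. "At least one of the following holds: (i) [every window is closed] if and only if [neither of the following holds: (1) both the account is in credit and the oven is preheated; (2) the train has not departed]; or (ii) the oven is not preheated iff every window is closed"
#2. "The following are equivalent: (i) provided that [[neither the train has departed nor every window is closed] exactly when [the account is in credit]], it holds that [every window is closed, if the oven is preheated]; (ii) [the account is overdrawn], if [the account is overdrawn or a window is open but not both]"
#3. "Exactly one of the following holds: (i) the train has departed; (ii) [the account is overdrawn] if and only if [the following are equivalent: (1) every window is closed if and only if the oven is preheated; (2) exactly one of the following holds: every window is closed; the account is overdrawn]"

3

#1: Formalization: (¬R ↔ ((¬D ∧ G) ↓ ¬L)) ∨ (¬G ↔ ¬R)

¬R = ¬F = T
¬D = ¬T = F
¬D ∧ G = F ∧ F = F
¬L = ¬F = T
(¬D ∧ G) ↓ ¬L = F ↓ T = F
¬R ↔ ((¬D ∧ G) ↓ ¬L) = T ↔ F = F
¬G = ¬F = T
¬R = ¬F = T
¬G ↔ ¬R = T ↔ T = T
(¬R ↔ ((¬D ∧ G) ↓ ¬L)) ∨ (¬G ↔ ¬R) = F ∨ T = T
Thus #1 is true.

#2: This is (((L ↓ ¬R) ↔ ¬D) → (G → ¬R)) ↔ ((D ⊕ R) → D).

¬R = ¬F = T
L ↓ ¬R = F ↓ T = F
¬D = ¬T = F
(L ↓ ¬R) ↔ ¬D = F ↔ F = T
¬R = ¬F = T
G → ¬R = F → T = T
((L ↓ ¬R) ↔ ¬D) → (G → ¬R) = T → T = T
D ⊕ R = T ⊕ F = T
(D ⊕ R) → D = T → T = T
(((L ↓ ¬R) ↔ ¬D) → (G → ¬R)) ↔ ((D ⊕ R) → D) = T ↔ T = T
So #2 is true.

#3: In symbols: L ⊕ (D ↔ ((¬R ↔ G) ↔ (¬R ⊕ D)))

¬R = ¬F = T
¬R ↔ G = T ↔ F = F
¬R = ¬F = T
¬R ⊕ D = T ⊕ T = F
(¬R ↔ G) ↔ (¬R ⊕ D) = F ↔ F = T
D ↔ ((¬R ↔ G) ↔ (¬R ⊕ D)) = T ↔ T = T
L ⊕ (D ↔ ((¬R ↔ G) ↔ (¬R ⊕ D))) = F ⊕ T = T
So #3 is true.

3 of the 3 statements are true (#1, #2, #3).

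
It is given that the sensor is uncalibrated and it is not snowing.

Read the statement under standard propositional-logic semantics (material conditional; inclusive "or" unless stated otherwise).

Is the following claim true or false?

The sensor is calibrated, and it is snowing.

Let M = "the sensor is calibrated" (F), U = "it is snowing" (F).
Formalization: M ∧ U

M ∧ U = F ∧ F = F

False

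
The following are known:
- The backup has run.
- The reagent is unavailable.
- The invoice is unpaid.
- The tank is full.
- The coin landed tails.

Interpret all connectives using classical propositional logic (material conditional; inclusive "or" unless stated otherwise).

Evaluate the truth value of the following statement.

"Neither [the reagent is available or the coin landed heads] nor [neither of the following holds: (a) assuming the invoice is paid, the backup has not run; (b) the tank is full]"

Let M = "the reagent is available" (F), D = "the coin landed heads" (F), L = "the invoice is paid" (F), Q = "the backup has run" (T), K = "the tank is full" (T).
This is (M ∨ D) ↓ ((L → ¬Q) ↓ K).

M ∨ D = F ∨ F = F
¬Q = ¬T = F
L → ¬Q = F → F = T
(L → ¬Q) ↓ K = T ↓ T = F
(M ∨ D) ↓ ((L → ¬Q) ↓ K) = F ↓ F = T

true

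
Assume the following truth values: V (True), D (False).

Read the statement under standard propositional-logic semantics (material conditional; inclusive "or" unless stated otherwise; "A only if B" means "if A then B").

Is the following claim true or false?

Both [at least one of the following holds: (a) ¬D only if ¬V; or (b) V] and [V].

Formalization: ((~D -> ~V) | V) & V

~D = ~F = T
~V = ~T = F
~D -> ~V = T -> F = F
(~D -> ~V) | V = F | T = T
((~D -> ~V) | V) & V = T & T = T

The statement is true.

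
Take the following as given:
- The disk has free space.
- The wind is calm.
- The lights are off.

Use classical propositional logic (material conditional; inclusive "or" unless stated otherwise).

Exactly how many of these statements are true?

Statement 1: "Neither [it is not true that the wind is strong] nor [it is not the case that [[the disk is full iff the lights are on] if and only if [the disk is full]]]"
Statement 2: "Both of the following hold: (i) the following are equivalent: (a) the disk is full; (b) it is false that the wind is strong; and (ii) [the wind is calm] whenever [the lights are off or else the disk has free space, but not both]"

0

Let Q = "the wind is strong" (F), P = "the disk is full" (F), R = "the lights are on" (F).

Statement 1: Parsed as ¬Q ↓ ¬((P ↔ R) ↔ P)

¬Q = ¬F = T
P ↔ R = F ↔ F = T
(P ↔ R) ↔ P = T ↔ F = F
¬((P ↔ R) ↔ P) = ¬F = T
¬Q ↓ ¬((P ↔ R) ↔ P) = T ↓ T = F
Hence Statement 1 is false.

Statement 2: Parsed as (P ↔ ¬Q) ∧ ((¬R ⊕ ¬P) → ¬Q)

¬Q = ¬F = T
P ↔ ¬Q = F ↔ T = F
¬R = ¬F = T
¬P = ¬F = T
¬R ⊕ ¬P = T ⊕ T = F
¬Q = ¬F = T
(¬R ⊕ ¬P) → ¬Q = F → T = T
(P ↔ ¬Q) ∧ ((¬R ⊕ ¬P) → ¬Q) = F ∧ T = F
So Statement 2 is false.

0 of the 2 statements are true (none).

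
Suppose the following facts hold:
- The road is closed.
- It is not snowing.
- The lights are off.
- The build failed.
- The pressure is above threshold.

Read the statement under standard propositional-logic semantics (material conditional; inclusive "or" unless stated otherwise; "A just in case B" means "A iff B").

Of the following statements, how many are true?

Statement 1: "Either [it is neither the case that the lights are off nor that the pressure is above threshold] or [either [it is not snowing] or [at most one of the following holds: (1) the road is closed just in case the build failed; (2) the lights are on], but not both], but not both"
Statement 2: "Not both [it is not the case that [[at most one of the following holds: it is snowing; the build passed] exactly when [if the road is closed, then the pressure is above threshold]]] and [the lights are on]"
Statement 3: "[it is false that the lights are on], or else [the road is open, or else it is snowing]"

2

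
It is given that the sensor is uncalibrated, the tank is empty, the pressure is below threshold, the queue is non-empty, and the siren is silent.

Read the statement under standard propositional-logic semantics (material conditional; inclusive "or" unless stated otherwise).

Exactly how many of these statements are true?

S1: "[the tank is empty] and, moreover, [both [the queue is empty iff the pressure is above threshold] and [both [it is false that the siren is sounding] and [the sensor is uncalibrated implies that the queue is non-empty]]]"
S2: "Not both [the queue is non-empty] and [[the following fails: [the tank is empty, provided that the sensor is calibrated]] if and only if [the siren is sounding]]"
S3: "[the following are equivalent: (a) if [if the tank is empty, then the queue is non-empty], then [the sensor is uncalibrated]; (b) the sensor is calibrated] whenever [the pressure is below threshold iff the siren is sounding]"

2

Let D = "the tank is full" (F), G = "the queue is empty" (F), M = "the pressure is above threshold" (F), R = "the siren is sounding" (F), S = "the sensor is calibrated" (F).

S1: Formalization: ~D & ((G <-> M) & (~R & (~S -> ~G)))

~D = ~F = T
G <-> M = F <-> F = T
~R = ~F = T
~S = ~F = T
~G = ~F = T
~S -> ~G = T -> T = T
~R & (~S -> ~G) = T & T = T
(G <-> M) & (~R & (~S -> ~G)) = T & T = T
~D & ((G <-> M) & (~R & (~S -> ~G))) = T & T = T
Thus S1 is true.

S2: Parsed as ~G nand (~(S -> ~D) <-> R)

~G = ~F = T
~D = ~F = T
S -> ~D = F -> T = T
~(S -> ~D) = ~T = F
~(S -> ~D) <-> R = F <-> F = T
~G nand (~(S -> ~D) <-> R) = T nand T = F
Hence S2 is false.

S3: Parsed as (~M <-> R) -> (((~D -> ~G) -> ~S) <-> S)

~M = ~F = T
~M <-> R = T <-> F = F
~D = ~F = T
~G = ~F = T
~D -> ~G = T -> T = T
~S = ~F = T
(~D -> ~G) -> ~S = T -> T = T
((~D -> ~G) -> ~S) <-> S = T <-> F = F
(~M <-> R) -> (((~D -> ~G) -> ~S) <-> S) = F -> F = T
So S3 is true.

True statements: 2 (S1, S3).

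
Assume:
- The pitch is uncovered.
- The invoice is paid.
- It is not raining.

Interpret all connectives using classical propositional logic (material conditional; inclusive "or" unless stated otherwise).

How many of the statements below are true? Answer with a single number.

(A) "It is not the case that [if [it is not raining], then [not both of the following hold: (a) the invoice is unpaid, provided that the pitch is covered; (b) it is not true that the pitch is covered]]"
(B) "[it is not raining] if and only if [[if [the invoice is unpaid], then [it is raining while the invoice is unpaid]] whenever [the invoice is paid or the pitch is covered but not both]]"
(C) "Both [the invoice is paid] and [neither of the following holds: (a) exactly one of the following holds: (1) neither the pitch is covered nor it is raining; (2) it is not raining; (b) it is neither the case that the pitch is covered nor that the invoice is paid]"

3

Let R = "it is raining" (F), P = "the pitch is covered" (F), Q = "the invoice is paid" (T).

(A): This is ~(~R -> ((P -> ~Q) nand ~P)).

~R = ~F = T
~Q = ~T = F
P -> ~Q = F -> F = T
~P = ~F = T
(P -> ~Q) nand ~P = T nand T = F
~R -> ((P -> ~Q) nand ~P) = T -> F = F
~(~R -> ((P -> ~Q) nand ~P)) = ~F = T
Thus (A) is true.

(B): Formalization: ~R <-> ((Q xor P) -> (~Q -> (R & ~Q)))

~R = ~F = T
Q xor P = T xor F = T
~Q = ~T = F
~Q = ~T = F
R & ~Q = F & F = F
~Q -> (R & ~Q) = F -> F = T
(Q xor P) -> (~Q -> (R & ~Q)) = T -> T = T
~R <-> ((Q xor P) -> (~Q -> (R & ~Q))) = T <-> T = T
Hence (B) is true.

(C): This is Q & (((P nor R) xor ~R) nor (P nor Q)).

P nor R = F nor F = T
~R = ~F = T
(P nor R) xor ~R = T xor T = F
P nor Q = F nor T = F
((P nor R) xor ~R) nor (P nor Q) = F nor F = T
Q & (((P nor R) xor ~R) nor (P nor Q)) = T & T = T
Thus (C) is true.

3 of the 3 statements are true ((A), (B), (C)).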